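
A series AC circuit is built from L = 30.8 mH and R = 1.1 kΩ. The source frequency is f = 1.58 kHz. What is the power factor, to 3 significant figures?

0.963

ω = 2πf = 9927 rad/s
X_L = ωL = 306 Ω
Z = 1100 + j306 Ω
|Z| = √(1100² + 306²) = 1140 Ω
∠Z = arctan(306/1100) = 15.5°
cos φ = cos(15.5°) = 0.963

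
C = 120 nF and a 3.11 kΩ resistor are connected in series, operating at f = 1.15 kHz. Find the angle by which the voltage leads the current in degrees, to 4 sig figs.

ω = 2πf = 7226 rad/s
X_C = 1/(ωC) = 1153 Ω
Z = 3110 − j1153 Ω
|Z| = √(3110² + 1153²) = 3317 Ω
∠Z = arctan(-1153/3110) = -20.35°

-20.35°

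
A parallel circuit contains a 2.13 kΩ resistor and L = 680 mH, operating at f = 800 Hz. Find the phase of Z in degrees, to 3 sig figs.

ω = 2πf = 5027 rad/s
X_L = ωL = 3420 Ω
Parallel: admittances add. Y = 1/R + 1/(jωL)
Y = (0.000469 − j0.000293) S
|Y| = 0.000553 S → |Z| = 1/|Y| = 1810 Ω, ∠Z = −∠Y = 31.9°

31.9°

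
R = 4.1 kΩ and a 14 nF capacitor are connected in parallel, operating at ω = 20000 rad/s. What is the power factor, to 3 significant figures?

X_C = 1/(ωC) = 3570 Ω
Parallel: admittances add. Y = 1/R + jωC
Y = (0.000244 + j0.000280) S
|Y| = 0.000371 S → |Z| = 1/|Y| = 2690 Ω, ∠Z = −∠Y = -48.9°
cos φ = cos(-48.9°) = 0.657

0.657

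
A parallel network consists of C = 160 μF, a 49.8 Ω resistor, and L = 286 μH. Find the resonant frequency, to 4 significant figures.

744.0 Hz

ω₀ = 1/√(LC) = 1/√(0.000286 × 0.00016) = 4675 rad/s
f₀ = ω₀/(2π) = 744.0 Hz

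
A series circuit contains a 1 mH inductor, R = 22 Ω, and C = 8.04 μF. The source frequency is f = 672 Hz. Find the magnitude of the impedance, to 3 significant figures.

ω = 2πf = 4222 rad/s
X_L = ωL = 4.22 Ω
X_C = 1/(ωC) = 29.5 Ω
Net reactance X = X_L − X_C = -25.2 Ω
Z = 22.0 − j25.2 Ω
|Z| = √(22.0² + 25.2²) = 33.5 Ω

33.5 Ω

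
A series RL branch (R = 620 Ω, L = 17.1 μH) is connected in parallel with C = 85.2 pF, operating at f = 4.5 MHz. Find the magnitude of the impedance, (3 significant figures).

ω = 2πf = 2.827e+07 rad/s
X_L = ωL = 483 Ω
X_C = 1/(ωC) = 415 Ω
Branch 1 (R+jX_L): Z₁ = 620 + j483 Ω, |Z₁| = 786 Ω
Branch 2 (−jX_C): Z₂ = −j415 Ω
Parallel: Z = Z₁Z₂/(Z₁+Z₂), |Z| = 523 Ω, ∠Z = -58.3°

523 Ω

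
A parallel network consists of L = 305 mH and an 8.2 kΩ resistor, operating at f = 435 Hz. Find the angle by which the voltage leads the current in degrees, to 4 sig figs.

84.20°

ω = 2πf = 2733 rad/s
X_L = ωL = 833.6 Ω
Parallel: admittances add. Y = 1/R + 1/(jωL)
Y = (0.0001220 − j0.001200) S
|Y| = 0.001206 S → |Z| = 1/|Y| = 829.3 Ω, ∠Z = −∠Y = 84.20°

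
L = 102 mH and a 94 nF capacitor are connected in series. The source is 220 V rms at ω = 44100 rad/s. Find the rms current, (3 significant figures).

51.7 mA

X_L = ωL = 4500 Ω
X_C = 1/(ωC) = 241 Ω
Net reactance X = X_L − X_C = 4260 Ω
Z = j4260 Ω
|Z| = √(0² + 4260²) = 4260 Ω
I = V/|Z| = 220/4260 = 51.7 mA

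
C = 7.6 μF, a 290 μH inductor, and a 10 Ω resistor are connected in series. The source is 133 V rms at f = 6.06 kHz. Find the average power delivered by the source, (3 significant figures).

1.12 kW

ω = 2πf = 38080 rad/s
X_L = ωL = 11.0 Ω
X_C = 1/(ωC) = 3.46 Ω
Net reactance X = X_L − X_C = 7.59 Ω
Z = 10.0 + j7.59 Ω
|Z| = √(10.0² + 7.59²) = 12.6 Ω
∠Z = arctan(7.59/10.0) = 37.2°
I = V/|Z| = 10.6 A
P = VI cos φ = 133 × 10.6 × cos(37.2°) = 1.12 kW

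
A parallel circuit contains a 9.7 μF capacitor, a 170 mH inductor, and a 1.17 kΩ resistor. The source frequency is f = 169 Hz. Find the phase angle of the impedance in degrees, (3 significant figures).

ω = 2πf = 1062 rad/s
X_L = ωL = 181 Ω
X_C = 1/(ωC) = 97.1 Ω
Parallel: admittances add. Y = 1/R + 1/(jωL) + jωC
Y = (0.000855 + j0.00476) S
|Y| = 0.00484 S → |Z| = 1/|Y| = 207 Ω, ∠Z = −∠Y = -79.8°

-79.8°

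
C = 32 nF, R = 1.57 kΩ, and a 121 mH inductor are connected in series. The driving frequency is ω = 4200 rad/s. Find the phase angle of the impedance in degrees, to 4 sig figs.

-77.24°

X_L = ωL = 508.2 Ω
X_C = 1/(ωC) = 7440 Ω
Net reactance X = X_L − X_C = -6932 Ω
Z = 1570 − j6932 Ω
|Z| = √(1570² + 6932²) = 7108 Ω
∠Z = arctan(-6932/1570) = -77.24°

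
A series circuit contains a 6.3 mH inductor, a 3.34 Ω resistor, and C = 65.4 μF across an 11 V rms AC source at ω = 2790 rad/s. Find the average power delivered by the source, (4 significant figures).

2.566 W

X_L = ωL = 17.58 Ω
X_C = 1/(ωC) = 5.480 Ω
Net reactance X = X_L − X_C = 12.10 Ω
Z = 3.340 + j12.10 Ω
|Z| = √(3.340² + 12.10²) = 12.55 Ω
∠Z = arctan(12.10/3.340) = 74.56°
I = V/|Z| = 876.6 mA
P = VI cos φ = 11 × 0.8766 × cos(74.56°) = 2.566 W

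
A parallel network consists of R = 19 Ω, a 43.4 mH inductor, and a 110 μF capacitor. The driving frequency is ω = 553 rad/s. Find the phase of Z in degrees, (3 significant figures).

X_L = ωL = 24.0 Ω
X_C = 1/(ωC) = 16.4 Ω
Parallel: admittances add. Y = 1/R + 1/(jωL) + jωC
Y = (0.0526 + j0.0192) S
|Y| = 0.0560 S → |Z| = 1/|Y| = 17.9 Ω, ∠Z = −∠Y = -20.0°

-20.0°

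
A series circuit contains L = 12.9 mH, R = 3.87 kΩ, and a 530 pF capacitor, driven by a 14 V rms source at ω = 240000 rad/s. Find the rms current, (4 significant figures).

X_L = ωL = 3096 Ω
X_C = 1/(ωC) = 7862 Ω
Net reactance X = X_L − X_C = -4766 Ω
Z = 3870 − j4766 Ω
|Z| = √(3870² + 4766²) = 6139 Ω
I = V/|Z| = 14/6139 = 2.280 mA

2.280 mA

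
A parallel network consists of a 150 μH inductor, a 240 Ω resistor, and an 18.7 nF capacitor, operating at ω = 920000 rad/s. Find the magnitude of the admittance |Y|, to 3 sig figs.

X_L = ωL = 138 Ω
X_C = 1/(ωC) = 58.1 Ω
Parallel: admittances add. Y = 1/R + 1/(jωL) + jωC
Y = (0.00417 + j0.00996) S
|Y| = 0.0108 S → |Z| = 1/|Y| = 92.6 Ω, ∠Z = −∠Y = -67.3°

10.8 mS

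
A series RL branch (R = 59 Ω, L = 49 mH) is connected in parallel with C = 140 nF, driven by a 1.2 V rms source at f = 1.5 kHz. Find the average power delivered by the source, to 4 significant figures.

ω = 2πf = 9425 rad/s
X_L = ωL = 461.8 Ω
X_C = 1/(ωC) = 757.9 Ω
Branch 1 (R+jX_L): Z₁ = 59.00 + j461.8 Ω, |Z₁| = 465.6 Ω
Branch 2 (−jX_C): Z₂ = −j757.9 Ω
Parallel: Z = Z₁Z₂/(Z₁+Z₂), |Z| = 1169 Ω, ∠Z = 71.45°
I = V/|Z| = 1.027 mA
P = VI cos φ = 1.2 × 0.001027 × cos(71.45°) = 392.0 μW

392.0 μW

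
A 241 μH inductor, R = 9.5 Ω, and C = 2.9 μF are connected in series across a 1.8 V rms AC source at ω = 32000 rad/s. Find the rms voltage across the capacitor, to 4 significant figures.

1.943 V

X_L = ωL = 7.712 Ω
X_C = 1/(ωC) = 10.78 Ω
Net reactance X = X_L − X_C = -3.064 Ω
Z = 9.500 − j3.064 Ω
|Z| = √(9.500² + 3.064²) = 9.982 Ω
I = V/|Z| = 180.3 mA
V_C = I·|Z_C| = 0.1803 × 10.78 = 1.943 V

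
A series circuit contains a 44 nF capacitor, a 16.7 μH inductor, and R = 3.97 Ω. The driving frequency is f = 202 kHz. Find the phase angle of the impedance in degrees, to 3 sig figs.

ω = 2πf = 1.269e+06 rad/s
X_L = ωL = 21.2 Ω
X_C = 1/(ωC) = 17.9 Ω
Net reactance X = X_L − X_C = 3.29 Ω
Z = 3.97 + j3.29 Ω
|Z| = √(3.97² + 3.29²) = 5.16 Ω
∠Z = arctan(3.29/3.97) = 39.6°

39.6°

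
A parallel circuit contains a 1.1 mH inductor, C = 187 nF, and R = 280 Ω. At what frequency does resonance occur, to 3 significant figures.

11.1 kHz

ω₀ = 1/√(LC) = 1/√(0.0011 × 1.87e-07) = 69720 rad/s
f₀ = ω₀/(2π) = 11.1 kHz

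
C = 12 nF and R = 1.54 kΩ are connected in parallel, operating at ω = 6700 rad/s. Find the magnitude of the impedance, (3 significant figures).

X_C = 1/(ωC) = 12400 Ω
Parallel: admittances add. Y = 1/R + jωC
Y = (0.000649 + j8.04e-05) S
|Y| = 0.000654 S → |Z| = 1/|Y| = 1530 Ω, ∠Z = −∠Y = -7.06°

1530 Ω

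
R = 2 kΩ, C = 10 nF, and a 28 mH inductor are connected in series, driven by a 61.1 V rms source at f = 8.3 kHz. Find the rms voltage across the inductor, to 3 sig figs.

43.5 V

ω = 2πf = 52150 rad/s
X_L = ωL = 1460 Ω
X_C = 1/(ωC) = 1920 Ω
Net reactance X = X_L − X_C = -457 Ω
Z = 2000 − j457 Ω
|Z| = √(2000² + 457²) = 2050 Ω
I = V/|Z| = 29.8 mA
V_L = I·|Z_L| = 0.0298 × 1460 = 43.5 V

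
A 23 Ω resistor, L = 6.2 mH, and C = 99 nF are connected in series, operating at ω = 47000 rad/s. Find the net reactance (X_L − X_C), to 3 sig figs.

76.5 Ω

X_L = ωL = 291 Ω
X_C = 1/(ωC) = 215 Ω
X = 291 − 215 = 76.5 Ω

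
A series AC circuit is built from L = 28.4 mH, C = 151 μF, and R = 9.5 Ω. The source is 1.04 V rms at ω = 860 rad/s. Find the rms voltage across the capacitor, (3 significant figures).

0.416 V

X_L = ωL = 24.4 Ω
X_C = 1/(ωC) = 7.70 Ω
Net reactance X = X_L − X_C = 16.7 Ω
Z = 9.50 + j16.7 Ω
|Z| = √(9.50² + 16.7²) = 19.2 Ω
I = V/|Z| = 54.1 mA
V_C = I·|Z_C| = 0.0541 × 7.70 = 0.416 V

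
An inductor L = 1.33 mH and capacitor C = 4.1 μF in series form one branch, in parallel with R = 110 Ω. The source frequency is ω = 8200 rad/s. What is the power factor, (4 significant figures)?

0.1688

X_L = ωL = 10.91 Ω
X_C = 1/(ωC) = 29.74 Ω
Branch 1: Z₁ = R = 110.0 Ω
Branch 2 (series LC): Z₂ = j(X_L − X_C) = −j18.84 Ω
Parallel: Z = Z₁Z₂/(Z₁+Z₂), |Z| = 18.57 Ω, ∠Z = -80.28°
cos φ = cos(-80.28°) = 0.1688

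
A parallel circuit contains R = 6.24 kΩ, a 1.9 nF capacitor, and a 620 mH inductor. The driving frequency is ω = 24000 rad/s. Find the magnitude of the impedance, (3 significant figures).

6180 Ω

X_L = ωL = 14900 Ω
X_C = 1/(ωC) = 21900 Ω
Parallel: admittances add. Y = 1/R + 1/(jωL) + jωC
Y = (0.000160 − j2.16e-05) S
|Y| = 0.000162 S → |Z| = 1/|Y| = 6180 Ω, ∠Z = −∠Y = 7.68°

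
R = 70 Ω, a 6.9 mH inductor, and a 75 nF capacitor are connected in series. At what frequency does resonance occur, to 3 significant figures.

ω₀ = 1/√(LC) = 1/√(0.0069 × 7.5e-08) = 43960 rad/s
f₀ = ω₀/(2π) = 7.00 kHz

7.00 kHz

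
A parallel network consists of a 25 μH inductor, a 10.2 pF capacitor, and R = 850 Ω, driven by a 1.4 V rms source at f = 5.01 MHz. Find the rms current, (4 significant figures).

2.117 mA

ω = 2πf = 3.148e+07 rad/s
X_L = ωL = 787.0 Ω
X_C = 1/(ωC) = 3114 Ω
Parallel: admittances add. Y = 1/R + 1/(jωL) + jωC
Y = (0.001176 − j0.0009496) S
|Y| = 0.001512 S → |Z| = 1/|Y| = 661.4 Ω, ∠Z = −∠Y = 38.91°
I = V/|Z| = 1.4/661.4 = 2.117 mA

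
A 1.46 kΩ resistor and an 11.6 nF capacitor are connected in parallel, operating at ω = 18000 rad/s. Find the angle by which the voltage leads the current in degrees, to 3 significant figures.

X_C = 1/(ωC) = 4790 Ω
Parallel: admittances add. Y = 1/R + jωC
Y = (0.000685 + j0.000209) S
|Y| = 0.000716 S → |Z| = 1/|Y| = 1400 Ω, ∠Z = −∠Y = -17.0°

-17.0°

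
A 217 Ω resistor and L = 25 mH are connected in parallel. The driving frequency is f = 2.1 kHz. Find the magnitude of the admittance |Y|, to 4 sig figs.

ω = 2πf = 13190 rad/s
X_L = ωL = 329.9 Ω
Parallel: admittances add. Y = 1/R + 1/(jωL)
Y = (0.004608 − j0.003032) S
|Y| = 0.005516 S → |Z| = 1/|Y| = 181.3 Ω, ∠Z = −∠Y = 33.34°

5.516 mS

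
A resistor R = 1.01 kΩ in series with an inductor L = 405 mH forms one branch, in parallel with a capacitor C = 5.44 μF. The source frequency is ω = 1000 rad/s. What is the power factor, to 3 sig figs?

X_L = ωL = 405 Ω
X_C = 1/(ωC) = 184 Ω
Branch 1 (R+jX_L): Z₁ = 1010 + j405 Ω, |Z₁| = 1090 Ω
Branch 2 (−jX_C): Z₂ = −j184 Ω
Parallel: Z = Z₁Z₂/(Z₁+Z₂), |Z| = 193 Ω, ∠Z = -80.5°
cos φ = cos(-80.5°) = 0.165

0.165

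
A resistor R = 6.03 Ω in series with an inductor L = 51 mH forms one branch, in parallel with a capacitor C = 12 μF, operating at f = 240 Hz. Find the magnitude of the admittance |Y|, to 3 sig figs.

ω = 2πf = 1508 rad/s
X_L = ωL = 76.9 Ω
X_C = 1/(ωC) = 55.3 Ω
Branch 1 (R+jX_L): Z₁ = 6.03 + j76.9 Ω, |Z₁| = 77.1 Ω
Branch 2 (−jX_C): Z₂ = −j55.3 Ω
Parallel: Z = Z₁Z₂/(Z₁+Z₂), |Z| = 190 Ω, ∠Z = -78.9°
|Y| = 1/|Z| = 5.27 mS

5.27 mS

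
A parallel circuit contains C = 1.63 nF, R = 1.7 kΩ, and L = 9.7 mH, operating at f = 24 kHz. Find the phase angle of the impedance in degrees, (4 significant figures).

36.66°

ω = 2πf = 150800 rad/s
X_L = ωL = 1463 Ω
X_C = 1/(ωC) = 4068 Ω
Parallel: admittances add. Y = 1/R + 1/(jωL) + jωC
Y = (0.0005882 − j0.0004379) S
|Y| = 0.0007333 S → |Z| = 1/|Y| = 1364 Ω, ∠Z = −∠Y = 36.66°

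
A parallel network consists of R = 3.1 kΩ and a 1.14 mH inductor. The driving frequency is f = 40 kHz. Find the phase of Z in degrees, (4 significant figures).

84.72°

ω = 2πf = 251300 rad/s
X_L = ωL = 286.5 Ω
Parallel: admittances add. Y = 1/R + 1/(jωL)
Y = (0.0003226 − j0.003490) S
|Y| = 0.003505 S → |Z| = 1/|Y| = 285.3 Ω, ∠Z = −∠Y = 84.72°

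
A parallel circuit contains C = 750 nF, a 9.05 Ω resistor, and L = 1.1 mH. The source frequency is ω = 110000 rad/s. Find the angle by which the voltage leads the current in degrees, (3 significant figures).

-33.9°

X_L = ωL = 121 Ω
X_C = 1/(ωC) = 12.1 Ω
Parallel: admittances add. Y = 1/R + 1/(jωL) + jωC
Y = (0.110 + j0.0742) S
|Y| = 0.133 S → |Z| = 1/|Y| = 7.51 Ω, ∠Z = −∠Y = -33.9°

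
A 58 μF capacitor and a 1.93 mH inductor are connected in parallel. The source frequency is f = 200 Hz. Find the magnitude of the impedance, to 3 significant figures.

2.95 Ω

ω = 2πf = 1257 rad/s
X_L = ωL = 2.43 Ω
X_C = 1/(ωC) = 13.7 Ω
Parallel: admittances add. Y = 1/(jωL) + jωC
Y = (0 − j0.339) S
|Y| = 0.339 S → |Z| = 1/|Y| = 2.95 Ω, ∠Z = −∠Y = 90.0°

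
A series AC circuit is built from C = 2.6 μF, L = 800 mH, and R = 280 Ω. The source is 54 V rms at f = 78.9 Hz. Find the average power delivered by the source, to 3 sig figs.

3.67 W

ω = 2πf = 495.7 rad/s
X_L = ωL = 397 Ω
X_C = 1/(ωC) = 776 Ω
Net reactance X = X_L − X_C = -379 Ω
Z = 280 − j379 Ω
|Z| = √(280² + 379²) = 471 Ω
∠Z = arctan(-379/280) = -53.6°
I = V/|Z| = 115 mA
P = VI cos φ = 54 × 0.115 × cos(-53.6°) = 3.67 W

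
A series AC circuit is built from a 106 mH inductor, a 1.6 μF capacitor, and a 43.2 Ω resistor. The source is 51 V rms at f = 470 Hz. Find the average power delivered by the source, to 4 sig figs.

9.252 W

ω = 2πf = 2953 rad/s
X_L = ωL = 313.0 Ω
X_C = 1/(ωC) = 211.6 Ω
Net reactance X = X_L − X_C = 101.4 Ω
Z = 43.20 + j101.4 Ω
|Z| = √(43.20² + 101.4²) = 110.2 Ω
∠Z = arctan(101.4/43.20) = 66.92°
I = V/|Z| = 462.8 mA
P = VI cos φ = 51 × 0.4628 × cos(66.92°) = 9.252 W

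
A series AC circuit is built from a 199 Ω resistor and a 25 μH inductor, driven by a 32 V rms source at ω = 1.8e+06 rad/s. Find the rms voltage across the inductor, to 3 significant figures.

7.06 V

X_L = ωL = 45.0 Ω
Z = 199 + j45.0 Ω
|Z| = √(199² + 45.0²) = 204 Ω
I = V/|Z| = 157 mA
V_L = I·|Z_L| = 0.157 × 45.0 = 7.06 V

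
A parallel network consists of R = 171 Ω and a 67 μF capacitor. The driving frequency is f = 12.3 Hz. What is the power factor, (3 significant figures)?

0.749

ω = 2πf = 77.28 rad/s
X_C = 1/(ωC) = 193 Ω
Parallel: admittances add. Y = 1/R + jωC
Y = (0.00585 + j0.00518) S
|Y| = 0.00781 S → |Z| = 1/|Y| = 128 Ω, ∠Z = −∠Y = -41.5°
cos φ = cos(-41.5°) = 0.749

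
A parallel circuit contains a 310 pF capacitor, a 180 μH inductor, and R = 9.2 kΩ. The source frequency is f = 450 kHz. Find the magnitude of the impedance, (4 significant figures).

914.3 Ω

ω = 2πf = 2.827e+06 rad/s
X_L = ωL = 508.9 Ω
X_C = 1/(ωC) = 1141 Ω
Parallel: admittances add. Y = 1/R + 1/(jωL) + jωC
Y = (0.0001087 − j0.001088) S
|Y| = 0.001094 S → |Z| = 1/|Y| = 914.3 Ω, ∠Z = −∠Y = 84.30°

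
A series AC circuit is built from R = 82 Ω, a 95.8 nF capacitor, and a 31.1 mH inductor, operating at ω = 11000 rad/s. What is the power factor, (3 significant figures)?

0.134

X_L = ωL = 342 Ω
X_C = 1/(ωC) = 949 Ω
Net reactance X = X_L − X_C = -607 Ω
Z = 82.0 − j607 Ω
|Z| = √(82.0² + 607²) = 612 Ω
∠Z = arctan(-607/82.0) = -82.3°
cos φ = cos(-82.3°) = 0.134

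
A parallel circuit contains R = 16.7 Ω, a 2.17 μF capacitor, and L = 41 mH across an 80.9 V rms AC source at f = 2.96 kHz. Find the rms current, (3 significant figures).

ω = 2πf = 18600 rad/s
X_L = ωL = 763 Ω
X_C = 1/(ωC) = 24.8 Ω
Parallel: admittances add. Y = 1/R + 1/(jωL) + jωC
Y = (0.0599 + j0.0390) S
|Y| = 0.0715 S → |Z| = 1/|Y| = 14.0 Ω, ∠Z = −∠Y = -33.1°
I = V/|Z| = 80.9/14.0 = 5.78 A

5.78 A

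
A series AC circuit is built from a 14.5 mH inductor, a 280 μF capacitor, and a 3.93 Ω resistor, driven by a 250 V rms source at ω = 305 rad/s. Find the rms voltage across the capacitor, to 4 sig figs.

X_L = ωL = 4.423 Ω
X_C = 1/(ωC) = 11.71 Ω
Net reactance X = X_L − X_C = -7.287 Ω
Z = 3.930 − j7.287 Ω
|Z| = √(3.930² + 7.287²) = 8.279 Ω
I = V/|Z| = 30.20 A
V_C = I·|Z_C| = 30.20 × 11.71 = 353.6 V

353.6 V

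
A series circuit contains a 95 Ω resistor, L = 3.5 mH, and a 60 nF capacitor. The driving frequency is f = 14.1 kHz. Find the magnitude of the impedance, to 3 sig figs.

155 Ω

ω = 2πf = 88590 rad/s
X_L = ωL = 310 Ω
X_C = 1/(ωC) = 188 Ω
Net reactance X = X_L − X_C = 122 Ω
Z = 95.0 + j122 Ω
|Z| = √(95.0² + 122²) = 155 Ω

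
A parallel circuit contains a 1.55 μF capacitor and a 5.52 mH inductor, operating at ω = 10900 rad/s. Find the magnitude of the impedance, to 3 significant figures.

X_L = ωL = 60.2 Ω
X_C = 1/(ωC) = 59.2 Ω
Parallel: admittances add. Y = 1/(jωL) + jωC
Y = (0 + j0.000275) S
|Y| = 0.000275 S → |Z| = 1/|Y| = 3640 Ω, ∠Z = −∠Y = -90.0°

3640 Ω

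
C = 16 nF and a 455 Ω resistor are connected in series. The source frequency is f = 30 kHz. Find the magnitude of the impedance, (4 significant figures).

563.0 Ω

ω = 2πf = 188500 rad/s
X_C = 1/(ωC) = 331.6 Ω
Z = 455.0 − j331.6 Ω
|Z| = √(455.0² + 331.6²) = 563.0 Ω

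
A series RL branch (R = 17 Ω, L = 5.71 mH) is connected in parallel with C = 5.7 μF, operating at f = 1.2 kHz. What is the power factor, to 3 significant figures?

ω = 2πf = 7540 rad/s
X_L = ωL = 43.1 Ω
X_C = 1/(ωC) = 23.3 Ω
Branch 1 (R+jX_L): Z₁ = 17.0 + j43.1 Ω, |Z₁| = 46.3 Ω
Branch 2 (−jX_C): Z₂ = −j23.3 Ω
Parallel: Z = Z₁Z₂/(Z₁+Z₂), |Z| = 41.3 Ω, ∠Z = -70.9°
cos φ = cos(-70.9°) = 0.328

0.328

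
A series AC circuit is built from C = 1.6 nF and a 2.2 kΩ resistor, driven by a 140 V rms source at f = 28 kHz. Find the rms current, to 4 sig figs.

33.50 mA

ω = 2πf = 175900 rad/s
X_C = 1/(ωC) = 3553 Ω
Z = 2200 − j3553 Ω
|Z| = √(2200² + 3553²) = 4179 Ω
I = V/|Z| = 140/4179 = 33.50 mA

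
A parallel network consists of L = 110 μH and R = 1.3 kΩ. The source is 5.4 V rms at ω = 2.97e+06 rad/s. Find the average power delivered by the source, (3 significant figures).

X_L = ωL = 327 Ω
Parallel: admittances add. Y = 1/R + 1/(jωL)
Y = (0.000769 − j0.00306) S
|Y| = 0.00316 S → |Z| = 1/|Y| = 317 Ω, ∠Z = −∠Y = 75.9°
I = V/|Z| = 17.0 mA
P = VI cos φ = 5.4 × 0.0170 × cos(75.9°) = 22.4 mW

22.4 mW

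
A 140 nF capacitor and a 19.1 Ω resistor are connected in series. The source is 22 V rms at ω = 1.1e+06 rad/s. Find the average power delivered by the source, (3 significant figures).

22.7 W

X_C = 1/(ωC) = 6.49 Ω
Z = 19.1 − j6.49 Ω
|Z| = √(19.1² + 6.49²) = 20.2 Ω
∠Z = arctan(-6.49/19.1) = -18.8°
I = V/|Z| = 1.09 A
P = VI cos φ = 22 × 1.09 × cos(-18.8°) = 22.7 W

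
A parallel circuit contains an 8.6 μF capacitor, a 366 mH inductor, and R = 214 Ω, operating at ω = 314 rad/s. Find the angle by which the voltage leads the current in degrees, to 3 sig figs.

X_L = ωL = 115 Ω
X_C = 1/(ωC) = 370 Ω
Parallel: admittances add. Y = 1/R + 1/(jωL) + jωC
Y = (0.00467 − j0.00600) S
|Y| = 0.00761 S → |Z| = 1/|Y| = 131 Ω, ∠Z = −∠Y = 52.1°

52.1°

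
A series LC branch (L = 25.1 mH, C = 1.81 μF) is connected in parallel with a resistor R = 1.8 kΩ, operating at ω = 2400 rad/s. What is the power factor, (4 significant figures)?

0.09401

X_L = ωL = 60.24 Ω
X_C = 1/(ωC) = 230.2 Ω
Branch 1: Z₁ = R = 1800 Ω
Branch 2 (series LC): Z₂ = j(X_L − X_C) = −j170.0 Ω
Parallel: Z = Z₁Z₂/(Z₁+Z₂), |Z| = 169.2 Ω, ∠Z = -84.61°
cos φ = cos(-84.61°) = 0.09401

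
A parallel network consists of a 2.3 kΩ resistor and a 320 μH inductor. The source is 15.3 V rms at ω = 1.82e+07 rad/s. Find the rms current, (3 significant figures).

7.15 mA

X_L = ωL = 5820 Ω
Parallel: admittances add. Y = 1/R + 1/(jωL)
Y = (0.000435 − j0.000172) S
|Y| = 0.000467 S → |Z| = 1/|Y| = 2140 Ω, ∠Z = −∠Y = 21.5°
I = V/|Z| = 15.3/2140 = 7.15 mA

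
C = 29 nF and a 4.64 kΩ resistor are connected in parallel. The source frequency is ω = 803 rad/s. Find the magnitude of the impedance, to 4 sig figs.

4613 Ω

X_C = 1/(ωC) = 42940 Ω
Parallel: admittances add. Y = 1/R + jωC
Y = (0.0002155 + j2.329e-05) S
|Y| = 0.0002168 S → |Z| = 1/|Y| = 4613 Ω, ∠Z = −∠Y = -6.167°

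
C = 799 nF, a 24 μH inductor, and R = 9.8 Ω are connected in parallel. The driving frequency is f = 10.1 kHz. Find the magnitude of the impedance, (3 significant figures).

1.63 Ω

ω = 2πf = 63460 rad/s
X_L = ωL = 1.52 Ω
X_C = 1/(ωC) = 19.7 Ω
Parallel: admittances add. Y = 1/R + 1/(jωL) + jωC
Y = (0.102 − j0.606) S
|Y| = 0.614 S → |Z| = 1/|Y| = 1.63 Ω, ∠Z = −∠Y = 80.4°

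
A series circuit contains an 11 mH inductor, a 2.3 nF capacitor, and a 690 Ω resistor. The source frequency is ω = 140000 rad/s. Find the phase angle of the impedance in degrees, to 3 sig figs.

-66.2°

X_L = ωL = 1540 Ω
X_C = 1/(ωC) = 3110 Ω
Net reactance X = X_L − X_C = -1570 Ω
Z = 690 − j1570 Ω
|Z| = √(690² + 1570²) = 1710 Ω
∠Z = arctan(-1570/690) = -66.2°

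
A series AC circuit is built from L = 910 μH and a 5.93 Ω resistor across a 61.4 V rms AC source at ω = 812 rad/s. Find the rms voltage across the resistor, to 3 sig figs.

60.9 V

X_L = ωL = 0.739 Ω
Z = 5.93 + j0.739 Ω
|Z| = √(5.93² + 0.739²) = 5.98 Ω
I = V/|Z| = 10.3 A
V_R = I·|Z_R| = 10.3 × 5.93 = 60.9 V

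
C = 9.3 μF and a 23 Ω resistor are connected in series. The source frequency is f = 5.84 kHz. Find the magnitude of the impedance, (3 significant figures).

23.2 Ω

ω = 2πf = 36690 rad/s
X_C = 1/(ωC) = 2.93 Ω
Z = 23.0 − j2.93 Ω
|Z| = √(23.0² + 2.93²) = 23.2 Ω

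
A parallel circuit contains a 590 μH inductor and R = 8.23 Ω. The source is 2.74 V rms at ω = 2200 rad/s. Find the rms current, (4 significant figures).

2.137 A

X_L = ωL = 1.298 Ω
Parallel: admittances add. Y = 1/R + 1/(jωL)
Y = (0.1215 − j0.7704) S
|Y| = 0.7799 S → |Z| = 1/|Y| = 1.282 Ω, ∠Z = −∠Y = 81.04°
I = V/|Z| = 2.74/1.282 = 2.137 A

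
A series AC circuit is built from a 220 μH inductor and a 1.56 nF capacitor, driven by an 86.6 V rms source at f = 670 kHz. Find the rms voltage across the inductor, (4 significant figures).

103.6 V

ω = 2πf = 4.21e+06 rad/s
X_L = ωL = 926.1 Ω
X_C = 1/(ωC) = 152.3 Ω
Net reactance X = X_L − X_C = 773.9 Ω
Z = j773.9 Ω
|Z| = √(0² + 773.9²) = 773.9 Ω
I = V/|Z| = 111.9 mA
V_L = I·|Z_L| = 0.1119 × 926.1 = 103.6 V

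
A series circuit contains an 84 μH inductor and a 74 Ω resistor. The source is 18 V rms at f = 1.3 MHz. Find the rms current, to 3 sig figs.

26.1 mA

ω = 2πf = 8.168e+06 rad/s
X_L = ωL = 686 Ω
Z = 74.0 + j686 Ω
|Z| = √(74.0² + 686²) = 690 Ω
I = V/|Z| = 18/690 = 26.1 mA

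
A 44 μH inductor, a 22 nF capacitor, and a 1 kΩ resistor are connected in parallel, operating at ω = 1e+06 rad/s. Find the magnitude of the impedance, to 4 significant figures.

X_L = ωL = 44.00 Ω
X_C = 1/(ωC) = 45.45 Ω
Parallel: admittances add. Y = 1/R + 1/(jωL) + jωC
Y = (0.001000 − j0.0007273) S
|Y| = 0.001236 S → |Z| = 1/|Y| = 808.7 Ω, ∠Z = −∠Y = 36.03°

808.7 Ω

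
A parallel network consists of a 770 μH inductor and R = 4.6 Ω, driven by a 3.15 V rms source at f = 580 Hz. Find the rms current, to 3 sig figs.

ω = 2πf = 3644 rad/s
X_L = ωL = 2.81 Ω
Parallel: admittances add. Y = 1/R + 1/(jωL)
Y = (0.217 − j0.356) S
|Y| = 0.417 S → |Z| = 1/|Y| = 2.40 Ω, ∠Z = −∠Y = 58.6°
I = V/|Z| = 3.15/2.40 = 1.31 A

1.31 A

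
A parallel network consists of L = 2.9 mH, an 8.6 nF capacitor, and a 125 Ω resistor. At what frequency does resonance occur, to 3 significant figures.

31.9 kHz

ω₀ = 1/√(LC) = 1/√(0.0029 × 8.6e-09) = 200200 rad/s
f₀ = ω₀/(2π) = 31.9 kHz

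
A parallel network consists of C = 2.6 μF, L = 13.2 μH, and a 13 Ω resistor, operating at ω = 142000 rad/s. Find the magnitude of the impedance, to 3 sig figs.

5.51 Ω

X_L = ωL = 1.87 Ω
X_C = 1/(ωC) = 2.71 Ω
Parallel: admittances add. Y = 1/R + 1/(jωL) + jωC
Y = (0.0769 − j0.164) S
|Y| = 0.181 S → |Z| = 1/|Y| = 5.51 Ω, ∠Z = −∠Y = 64.9°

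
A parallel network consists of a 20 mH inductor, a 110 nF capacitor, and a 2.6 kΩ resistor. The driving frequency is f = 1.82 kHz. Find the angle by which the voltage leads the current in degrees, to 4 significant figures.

ω = 2πf = 11440 rad/s
X_L = ωL = 228.7 Ω
X_C = 1/(ωC) = 795.0 Ω
Parallel: admittances add. Y = 1/R + 1/(jωL) + jωC
Y = (0.0003846 − j0.003114) S
|Y| = 0.003138 S → |Z| = 1/|Y| = 318.7 Ω, ∠Z = −∠Y = 82.96°

82.96°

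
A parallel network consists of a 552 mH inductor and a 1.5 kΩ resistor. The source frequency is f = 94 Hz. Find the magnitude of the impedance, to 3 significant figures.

ω = 2πf = 590.6 rad/s
X_L = ωL = 326 Ω
Parallel: admittances add. Y = 1/R + 1/(jωL)
Y = (0.000667 − j0.00307) S
|Y| = 0.00314 S → |Z| = 1/|Y| = 319 Ω, ∠Z = −∠Y = 77.7°

319 Ω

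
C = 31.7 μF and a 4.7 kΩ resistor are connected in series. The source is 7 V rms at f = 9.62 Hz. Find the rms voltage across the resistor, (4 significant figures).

ω = 2πf = 60.44 rad/s
X_C = 1/(ωC) = 521.9 Ω
Z = 4700 − j521.9 Ω
|Z| = √(4700² + 521.9²) = 4729 Ω
I = V/|Z| = 1.480 mA
V_R = I·|Z_R| = 0.001480 × 4700 = 6.957 V

6.957 V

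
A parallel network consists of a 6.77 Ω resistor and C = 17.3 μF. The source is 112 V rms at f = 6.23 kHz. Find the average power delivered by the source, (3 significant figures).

1.85 kW

ω = 2πf = 39140 rad/s
X_C = 1/(ωC) = 1.48 Ω
Parallel: admittances add. Y = 1/R + jωC
Y = (0.148 + j0.677) S
|Y| = 0.693 S → |Z| = 1/|Y| = 1.44 Ω, ∠Z = −∠Y = -77.7°
I = V/|Z| = 77.6 A
P = VI cos φ = 112 × 77.6 × cos(-77.7°) = 1.85 kW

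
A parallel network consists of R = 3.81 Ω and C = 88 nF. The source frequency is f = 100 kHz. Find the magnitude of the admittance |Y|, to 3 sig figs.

268 mS

ω = 2πf = 628300 rad/s
X_C = 1/(ωC) = 18.1 Ω
Parallel: admittances add. Y = 1/R + jωC
Y = (0.262 + j0.0553) S
|Y| = 0.268 S → |Z| = 1/|Y| = 3.73 Ω, ∠Z = −∠Y = -11.9°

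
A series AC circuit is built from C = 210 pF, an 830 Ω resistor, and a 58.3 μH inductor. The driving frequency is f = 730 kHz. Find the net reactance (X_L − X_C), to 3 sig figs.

-771 Ω

ω = 2πf = 4.587e+06 rad/s
X_L = ωL = 267 Ω
X_C = 1/(ωC) = 1040 Ω
X = 267 − 1040 = -771 Ω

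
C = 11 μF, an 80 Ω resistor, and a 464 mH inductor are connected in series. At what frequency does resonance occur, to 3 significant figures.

ω₀ = 1/√(LC) = 1/√(0.464 × 1.1e-05) = 442.6 rad/s
f₀ = ω₀/(2π) = 70.4 Hz

70.4 Hz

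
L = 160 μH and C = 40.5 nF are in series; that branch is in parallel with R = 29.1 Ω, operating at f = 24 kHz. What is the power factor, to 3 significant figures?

ω = 2πf = 150800 rad/s
X_L = ωL = 24.1 Ω
X_C = 1/(ωC) = 164 Ω
Branch 1: Z₁ = R = 29.1 Ω
Branch 2 (series LC): Z₂ = j(X_L − X_C) = −j140 Ω
Parallel: Z = Z₁Z₂/(Z₁+Z₂), |Z| = 28.5 Ω, ∠Z = -11.8°
cos φ = cos(-11.8°) = 0.979

0.979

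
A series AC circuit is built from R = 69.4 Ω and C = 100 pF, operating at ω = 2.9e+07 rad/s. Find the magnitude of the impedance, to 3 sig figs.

352 Ω

X_C = 1/(ωC) = 345 Ω
Z = 69.4 − j345 Ω
|Z| = √(69.4² + 345²) = 352 Ω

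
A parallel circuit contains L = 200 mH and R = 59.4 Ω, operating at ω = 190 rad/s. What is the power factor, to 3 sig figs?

X_L = ωL = 38.0 Ω
Parallel: admittances add. Y = 1/R + 1/(jωL)
Y = (0.0168 − j0.0263) S
|Y| = 0.0312 S → |Z| = 1/|Y| = 32.0 Ω, ∠Z = −∠Y = 57.4°
cos φ = cos(57.4°) = 0.539

0.539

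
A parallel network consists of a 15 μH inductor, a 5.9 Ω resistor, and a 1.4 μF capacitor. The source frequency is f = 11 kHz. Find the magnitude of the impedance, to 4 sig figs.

1.131 Ω

ω = 2πf = 69120 rad/s
X_L = ωL = 1.037 Ω
X_C = 1/(ωC) = 10.33 Ω
Parallel: admittances add. Y = 1/R + 1/(jωL) + jωC
Y = (0.1695 − j0.8678) S
|Y| = 0.8842 S → |Z| = 1/|Y| = 1.131 Ω, ∠Z = −∠Y = 78.95°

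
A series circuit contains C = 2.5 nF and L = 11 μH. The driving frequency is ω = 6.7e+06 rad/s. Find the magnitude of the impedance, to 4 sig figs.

X_L = ωL = 73.70 Ω
X_C = 1/(ωC) = 59.70 Ω
Net reactance X = X_L − X_C = 14.00 Ω
Z = j14.00 Ω
|Z| = √(0² + 14.00²) = 14.00 Ω

14.00 Ω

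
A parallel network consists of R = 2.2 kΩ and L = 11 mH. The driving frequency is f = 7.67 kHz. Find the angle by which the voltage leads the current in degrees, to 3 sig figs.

ω = 2πf = 48190 rad/s
X_L = ωL = 530 Ω
Parallel: admittances add. Y = 1/R + 1/(jωL)
Y = (0.000455 − j0.00189) S
|Y| = 0.00194 S → |Z| = 1/|Y| = 515 Ω, ∠Z = −∠Y = 76.5°

76.5°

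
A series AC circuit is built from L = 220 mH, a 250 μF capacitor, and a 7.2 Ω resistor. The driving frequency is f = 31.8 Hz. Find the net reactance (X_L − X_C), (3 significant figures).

23.9 Ω

ω = 2πf = 199.8 rad/s
X_L = ωL = 44.0 Ω
X_C = 1/(ωC) = 20.0 Ω
X = 44.0 − 20.0 = 23.9 Ω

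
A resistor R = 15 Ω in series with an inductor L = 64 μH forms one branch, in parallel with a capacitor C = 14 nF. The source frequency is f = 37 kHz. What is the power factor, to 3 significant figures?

ω = 2πf = 232500 rad/s
X_L = ωL = 14.9 Ω
X_C = 1/(ωC) = 307 Ω
Branch 1 (R+jX_L): Z₁ = 15.0 + j14.9 Ω, |Z₁| = 21.1 Ω
Branch 2 (−jX_C): Z₂ = −j307 Ω
Parallel: Z = Z₁Z₂/(Z₁+Z₂), |Z| = 22.2 Ω, ∠Z = 41.8°
cos φ = cos(41.8°) = 0.745

0.745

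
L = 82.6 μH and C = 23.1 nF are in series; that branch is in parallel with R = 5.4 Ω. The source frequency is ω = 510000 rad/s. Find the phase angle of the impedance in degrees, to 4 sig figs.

X_L = ωL = 42.13 Ω
X_C = 1/(ωC) = 84.88 Ω
Branch 1: Z₁ = R = 5.400 Ω
Branch 2 (series LC): Z₂ = j(X_L − X_C) = −j42.76 Ω
Parallel: Z = Z₁Z₂/(Z₁+Z₂), |Z| = 5.357 Ω, ∠Z = -7.198°

-7.198°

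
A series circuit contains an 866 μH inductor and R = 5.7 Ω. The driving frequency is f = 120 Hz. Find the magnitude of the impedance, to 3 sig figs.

ω = 2πf = 754.0 rad/s
X_L = ωL = 0.653 Ω
Z = 5.70 + j0.653 Ω
|Z| = √(5.70² + 0.653²) = 5.74 Ω

5.74 Ω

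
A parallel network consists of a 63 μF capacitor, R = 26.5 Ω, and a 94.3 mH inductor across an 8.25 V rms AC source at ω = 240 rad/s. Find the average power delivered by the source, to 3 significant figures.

2.57 W

X_L = ωL = 22.6 Ω
X_C = 1/(ωC) = 66.1 Ω
Parallel: admittances add. Y = 1/R + 1/(jωL) + jωC
Y = (0.0377 − j0.0291) S
|Y| = 0.0476 S → |Z| = 1/|Y| = 21.0 Ω, ∠Z = −∠Y = 37.6°
I = V/|Z| = 393 mA
P = VI cos φ = 8.25 × 0.393 × cos(37.6°) = 2.57 W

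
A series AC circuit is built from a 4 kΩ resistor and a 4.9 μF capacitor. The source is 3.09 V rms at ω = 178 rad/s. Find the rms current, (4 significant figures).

742.6 μA

X_C = 1/(ωC) = 1147 Ω
Z = 4000 − j1147 Ω
|Z| = √(4000² + 1147²) = 4161 Ω
I = V/|Z| = 3.09/4161 = 742.6 μA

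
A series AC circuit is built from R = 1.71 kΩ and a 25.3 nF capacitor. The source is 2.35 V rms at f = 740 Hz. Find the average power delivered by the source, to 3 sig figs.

126 μW

ω = 2πf = 4650 rad/s
X_C = 1/(ωC) = 8500 Ω
Z = 1710 − j8500 Ω
|Z| = √(1710² + 8500²) = 8670 Ω
∠Z = arctan(-8500/1710) = -78.6°
I = V/|Z| = 271 μA
P = VI cos φ = 2.35 × 0.000271 × cos(-78.6°) = 126 μW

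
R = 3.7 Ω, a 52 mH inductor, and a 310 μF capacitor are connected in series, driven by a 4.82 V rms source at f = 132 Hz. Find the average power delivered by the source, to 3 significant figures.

ω = 2πf = 829.4 rad/s
X_L = ωL = 43.1 Ω
X_C = 1/(ωC) = 3.89 Ω
Net reactance X = X_L − X_C = 39.2 Ω
Z = 3.70 + j39.2 Ω
|Z| = √(3.70² + 39.2²) = 39.4 Ω
∠Z = arctan(39.2/3.70) = 84.6°
I = V/|Z| = 122 mA
P = VI cos φ = 4.82 × 0.122 × cos(84.6°) = 55.3 mW

55.3 mW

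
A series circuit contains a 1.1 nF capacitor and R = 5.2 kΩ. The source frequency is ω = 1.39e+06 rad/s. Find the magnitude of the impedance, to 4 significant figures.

X_C = 1/(ωC) = 654.0 Ω
Z = 5200 − j654.0 Ω
|Z| = √(5200² + 654.0²) = 5241 Ω

5241 Ω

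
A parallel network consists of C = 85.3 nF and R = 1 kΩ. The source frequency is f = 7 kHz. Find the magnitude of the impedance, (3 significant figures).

ω = 2πf = 43980 rad/s
X_C = 1/(ωC) = 267 Ω
Parallel: admittances add. Y = 1/R + jωC
Y = (0.00100 + j0.00375) S
|Y| = 0.00388 S → |Z| = 1/|Y| = 258 Ω, ∠Z = −∠Y = -75.1°

258 Ω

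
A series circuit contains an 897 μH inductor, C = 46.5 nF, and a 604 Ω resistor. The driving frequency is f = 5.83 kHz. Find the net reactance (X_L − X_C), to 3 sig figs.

ω = 2πf = 36630 rad/s
X_L = ωL = 32.9 Ω
X_C = 1/(ωC) = 587 Ω
X = 32.9 − 587 = -554 Ω

-554 Ω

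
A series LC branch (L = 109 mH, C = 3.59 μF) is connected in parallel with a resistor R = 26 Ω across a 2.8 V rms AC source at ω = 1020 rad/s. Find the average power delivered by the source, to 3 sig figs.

X_L = ωL = 111 Ω
X_C = 1/(ωC) = 273 Ω
Branch 1: Z₁ = R = 26.0 Ω
Branch 2 (series LC): Z₂ = j(X_L − X_C) = −j162 Ω
Parallel: Z = Z₁Z₂/(Z₁+Z₂), |Z| = 25.7 Ω, ∠Z = -9.12°
I = V/|Z| = 109 mA
P = VI cos φ = 2.8 × 0.109 × cos(-9.12°) = 302 mW

302 mW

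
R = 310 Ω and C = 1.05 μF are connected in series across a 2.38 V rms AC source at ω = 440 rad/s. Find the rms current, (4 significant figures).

1.088 mA

X_C = 1/(ωC) = 2165 Ω
Z = 310.0 − j2165 Ω
|Z| = √(310.0² + 2165²) = 2187 Ω
I = V/|Z| = 2.38/2187 = 1.088 mA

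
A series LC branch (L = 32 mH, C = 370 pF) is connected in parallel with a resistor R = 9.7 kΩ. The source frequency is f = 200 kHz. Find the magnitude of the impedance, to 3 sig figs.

ω = 2πf = 1.257e+06 rad/s
X_L = ωL = 40200 Ω
X_C = 1/(ωC) = 2150 Ω
Branch 1: Z₁ = R = 9700 Ω
Branch 2 (series LC): Z₂ = j(X_L − X_C) = j38100 Ω
Parallel: Z = Z₁Z₂/(Z₁+Z₂), |Z| = 9400 Ω, ∠Z = 14.3°

9400 Ω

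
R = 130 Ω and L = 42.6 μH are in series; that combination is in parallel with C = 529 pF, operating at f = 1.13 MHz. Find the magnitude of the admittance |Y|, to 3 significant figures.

1.54 mS

ω = 2πf = 7.1e+06 rad/s
X_L = ωL = 302 Ω
X_C = 1/(ωC) = 266 Ω
Branch 1 (R+jX_L): Z₁ = 130 + j302 Ω, |Z₁| = 329 Ω
Branch 2 (−jX_C): Z₂ = −j266 Ω
Parallel: Z = Z₁Z₂/(Z₁+Z₂), |Z| = 650 Ω, ∠Z = -38.8°
|Y| = 1/|Z| = 1.54 mS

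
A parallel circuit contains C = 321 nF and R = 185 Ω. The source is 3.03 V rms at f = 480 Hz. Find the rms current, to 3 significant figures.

16.6 mA

ω = 2πf = 3016 rad/s
X_C = 1/(ωC) = 1030 Ω
Parallel: admittances add. Y = 1/R + jωC
Y = (0.00541 + j0.000968) S
|Y| = 0.00549 S → |Z| = 1/|Y| = 182 Ω, ∠Z = −∠Y = -10.2°
I = V/|Z| = 3.03/182 = 16.6 mA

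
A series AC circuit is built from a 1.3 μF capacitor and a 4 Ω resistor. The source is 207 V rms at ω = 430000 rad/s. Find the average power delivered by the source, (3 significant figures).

X_C = 1/(ωC) = 1.79 Ω
Z = 4.00 − j1.79 Ω
|Z| = √(4.00² + 1.79²) = 4.38 Ω
∠Z = arctan(-1.79/4.00) = -24.1°
I = V/|Z| = 47.2 A
P = VI cos φ = 207 × 47.2 × cos(-24.1°) = 8.93 kW

8.93 kW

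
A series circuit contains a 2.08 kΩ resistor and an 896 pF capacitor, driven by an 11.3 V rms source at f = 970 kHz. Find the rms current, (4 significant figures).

5.412 mA

ω = 2πf = 6.095e+06 rad/s
X_C = 1/(ωC) = 183.1 Ω
Z = 2080 − j183.1 Ω
|Z| = √(2080² + 183.1²) = 2088 Ω
I = V/|Z| = 11.3/2088 = 5.412 mA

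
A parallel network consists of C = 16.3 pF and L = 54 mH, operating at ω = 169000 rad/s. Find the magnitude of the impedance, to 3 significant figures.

X_L = ωL = 9130 Ω
X_C = 1/(ωC) = 363000 Ω
Parallel: admittances add. Y = 1/(jωL) + jωC
Y = (0 − j0.000107) S
|Y| = 0.000107 S → |Z| = 1/|Y| = 9360 Ω, ∠Z = −∠Y = 90.0°

9360 Ω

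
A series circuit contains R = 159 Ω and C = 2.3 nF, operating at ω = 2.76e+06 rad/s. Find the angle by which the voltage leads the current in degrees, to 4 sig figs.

-44.73°

X_C = 1/(ωC) = 157.5 Ω
Z = 159.0 − j157.5 Ω
|Z| = √(159.0² + 157.5²) = 223.8 Ω
∠Z = arctan(-157.5/159.0) = -44.73°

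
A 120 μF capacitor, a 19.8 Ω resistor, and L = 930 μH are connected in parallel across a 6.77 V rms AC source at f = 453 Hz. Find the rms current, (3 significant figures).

421 mA

ω = 2πf = 2846 rad/s
X_L = ωL = 2.65 Ω
X_C = 1/(ωC) = 2.93 Ω
Parallel: admittances add. Y = 1/R + 1/(jωL) + jωC
Y = (0.0505 − j0.0362) S
|Y| = 0.0622 S → |Z| = 1/|Y| = 16.1 Ω, ∠Z = −∠Y = 35.7°
I = V/|Z| = 6.77/16.1 = 421 mA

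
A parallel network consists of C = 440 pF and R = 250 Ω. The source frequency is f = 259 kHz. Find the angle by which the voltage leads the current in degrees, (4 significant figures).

-10.15°

ω = 2πf = 1.627e+06 rad/s
X_C = 1/(ωC) = 1397 Ω
Parallel: admittances add. Y = 1/R + jωC
Y = (0.004000 + j0.0007160) S
|Y| = 0.004064 S → |Z| = 1/|Y| = 246.1 Ω, ∠Z = −∠Y = -10.15°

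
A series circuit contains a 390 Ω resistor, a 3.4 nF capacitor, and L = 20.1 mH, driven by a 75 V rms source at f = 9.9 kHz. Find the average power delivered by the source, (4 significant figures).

ω = 2πf = 62200 rad/s
X_L = ωL = 1250 Ω
X_C = 1/(ωC) = 4728 Ω
Net reactance X = X_L − X_C = -3478 Ω
Z = 390.0 − j3478 Ω
|Z| = √(390.0² + 3478²) = 3500 Ω
∠Z = arctan(-3478/390.0) = -83.60°
I = V/|Z| = 21.43 mA
P = VI cos φ = 75 × 0.02143 × cos(-83.60°) = 179.1 mW

179.1 mW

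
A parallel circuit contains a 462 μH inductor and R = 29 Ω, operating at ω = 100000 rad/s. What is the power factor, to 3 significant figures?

0.847

X_L = ωL = 46.2 Ω
Parallel: admittances add. Y = 1/R + 1/(jωL)
Y = (0.0345 − j0.0216) S
|Y| = 0.0407 S → |Z| = 1/|Y| = 24.6 Ω, ∠Z = −∠Y = 32.1°
cos φ = cos(32.1°) = 0.847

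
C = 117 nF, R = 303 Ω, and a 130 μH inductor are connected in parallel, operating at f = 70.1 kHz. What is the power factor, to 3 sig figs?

ω = 2πf = 440500 rad/s
X_L = ωL = 57.3 Ω
X_C = 1/(ωC) = 19.4 Ω
Parallel: admittances add. Y = 1/R + 1/(jωL) + jωC
Y = (0.00330 + j0.0341) S
|Y| = 0.0342 S → |Z| = 1/|Y| = 29.2 Ω, ∠Z = −∠Y = -84.5°
cos φ = cos(-84.5°) = 0.0964

0.0964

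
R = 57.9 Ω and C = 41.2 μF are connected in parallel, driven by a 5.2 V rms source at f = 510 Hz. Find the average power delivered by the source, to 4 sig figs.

ω = 2πf = 3204 rad/s
X_C = 1/(ωC) = 7.574 Ω
Parallel: admittances add. Y = 1/R + jωC
Y = (0.01727 + j0.1320) S
|Y| = 0.1331 S → |Z| = 1/|Y| = 7.510 Ω, ∠Z = −∠Y = -82.55°
I = V/|Z| = 692.4 mA
P = VI cos φ = 5.2 × 0.6924 × cos(-82.55°) = 467.0 mW

467.0 mW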